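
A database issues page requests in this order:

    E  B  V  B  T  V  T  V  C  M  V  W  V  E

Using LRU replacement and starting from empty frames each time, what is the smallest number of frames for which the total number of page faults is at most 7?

f=1: 14 faults
f=2: 10 faults
f=3: 8 faults
f=4: 8 faults
f=5: 8 faults
f=6: 8 faults
f=7: 7 faults
Smallest f with faults ≤ 7 is 7.

7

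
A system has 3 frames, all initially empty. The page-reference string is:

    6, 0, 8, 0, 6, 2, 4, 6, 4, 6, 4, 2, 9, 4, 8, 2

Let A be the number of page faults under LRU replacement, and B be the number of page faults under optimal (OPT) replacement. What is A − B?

1

Under LRU: F F F . . F F . . . . . F . F F → 8 faults.
Under OPT: F F F . . F F . . . . . F . F . → 7 faults.
A − B = 8 − 7 = 1.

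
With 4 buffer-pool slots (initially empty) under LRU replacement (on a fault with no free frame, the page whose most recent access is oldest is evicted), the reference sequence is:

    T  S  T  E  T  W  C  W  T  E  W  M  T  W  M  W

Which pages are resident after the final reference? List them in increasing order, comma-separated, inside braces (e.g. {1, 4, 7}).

{E, M, T, W}

T: miss, frames (T)
S: miss, frames (T S)
T: hit
E: miss, frames (S T E)
T: hit
W: miss, frames (S E T W)
C: miss, evict S, frames (E T W C)
W: hit
T: hit
E: hit
W: hit
M: miss, evict C, frames (T E W M)
T: hit
W: hit
M: hit
W: hit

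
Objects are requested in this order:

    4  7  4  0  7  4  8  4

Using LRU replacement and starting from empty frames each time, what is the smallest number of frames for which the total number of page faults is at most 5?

3

f=1: 8 faults
f=2: 6 faults
f=3: 4 faults
f=4: 4 faults
Smallest f with faults ≤ 5 is 3.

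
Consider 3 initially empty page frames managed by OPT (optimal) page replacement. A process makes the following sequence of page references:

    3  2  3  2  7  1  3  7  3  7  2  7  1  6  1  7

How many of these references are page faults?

3 → miss, frames {3}
2 → miss, frames {3,2}
3 → hit
2 → hit
7 → miss, frames {3,2,7}
1 → miss, evict 2, frames {3,7,1}
3 → hit
7 → hit
3 → hit
7 → hit
2 → miss, evict 3, frames {7,1,2}
7 → hit
1 → hit
6 → miss, evict 2, frames {7,1,6}
1 → hit
7 → hit
Page faults: 6.

6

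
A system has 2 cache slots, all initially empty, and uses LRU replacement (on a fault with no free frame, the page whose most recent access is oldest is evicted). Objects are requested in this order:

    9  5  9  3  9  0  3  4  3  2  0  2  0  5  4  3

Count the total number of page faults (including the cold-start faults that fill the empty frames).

11

9 → fault, frames (9)
5 → fault, frames (9 5)
9 → hit
3 → fault, evict 5, frames (9 3)
9 → hit
0 → fault, evict 3, frames (9 0)
3 → fault, evict 9, frames (0 3)
4 → fault, evict 0, frames (3 4)
3 → hit
2 → fault, evict 4, frames (3 2)
0 → fault, evict 3, frames (2 0)
2 → hit
0 → hit
5 → fault, evict 2, frames (0 5)
4 → fault, evict 0, frames (5 4)
3 → fault, evict 5, frames (4 3)
Page faults: 11.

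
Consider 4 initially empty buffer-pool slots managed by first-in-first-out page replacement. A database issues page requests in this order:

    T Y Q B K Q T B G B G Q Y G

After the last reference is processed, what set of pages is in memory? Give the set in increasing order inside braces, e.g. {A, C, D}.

T → miss, frames {T}
Y → miss, frames {T,Y}
Q → miss, frames {T,Y,Q}
B → miss, frames {T,Y,Q,B}
K → miss, evict T, frames {Y,Q,B,K}
Q → hit
T → miss, evict Y, frames {Q,B,K,T}
B → hit
G → miss, evict Q, frames {B,K,T,G}
B → hit
G → hit
Q → miss, evict B, frames {K,T,G,Q}
Y → miss, evict K, frames {T,G,Q,Y}
G → hit

{G, Q, T, Y}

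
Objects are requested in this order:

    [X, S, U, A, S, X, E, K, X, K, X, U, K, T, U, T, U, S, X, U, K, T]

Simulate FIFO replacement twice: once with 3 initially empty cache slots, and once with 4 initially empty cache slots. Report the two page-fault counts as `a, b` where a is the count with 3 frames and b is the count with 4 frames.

14, 11

3 frames: F F F F . F F F . . . F . F . . . F F F F F → 14 faults.
4 frames: F F F F . . F F F . . F . F . . . F . . F . → 11 faults.
11 < 14: adding a frame reduced faults, as is typical.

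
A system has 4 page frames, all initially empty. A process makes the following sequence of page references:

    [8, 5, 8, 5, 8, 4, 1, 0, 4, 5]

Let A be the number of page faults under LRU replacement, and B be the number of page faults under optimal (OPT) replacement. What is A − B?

Under LRU: F F . . . F F F . F → 6 faults.
Under OPT: F F . . . F F F . . → 5 faults.
A − B = 6 − 5 = 1.

1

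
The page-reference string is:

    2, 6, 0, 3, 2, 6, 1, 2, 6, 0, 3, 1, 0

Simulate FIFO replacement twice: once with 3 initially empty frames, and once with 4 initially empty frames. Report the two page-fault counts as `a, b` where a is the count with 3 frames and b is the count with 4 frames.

3 frames: F F F F F F F . . F F . . → 9 faults.
4 frames: F F F F . . F F F F F F . → 10 faults.
10 > 9: adding a frame increased faults — Belady's anomaly.

9, 10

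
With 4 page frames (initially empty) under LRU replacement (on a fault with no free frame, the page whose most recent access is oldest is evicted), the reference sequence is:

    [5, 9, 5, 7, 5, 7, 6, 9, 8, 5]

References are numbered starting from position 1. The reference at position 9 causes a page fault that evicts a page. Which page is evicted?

pos 1: 5 → miss, frames (5)
pos 2: 9 → miss, frames (5 9)
pos 3: 5 → hit
pos 4: 7 → miss, frames (9 5 7)
pos 5: 5 → hit
pos 6: 7 → hit
pos 7: 6 → miss, frames (9 5 7 6)
pos 8: 9 → hit
pos 9: 8 → miss, evict 5, frames (7 6 9 8)
At position 9, page 5 is evicted.

5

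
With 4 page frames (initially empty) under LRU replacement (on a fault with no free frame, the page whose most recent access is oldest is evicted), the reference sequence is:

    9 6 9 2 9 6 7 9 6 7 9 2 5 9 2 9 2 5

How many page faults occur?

5

9: fault, frames [9]
6: fault, frames [9, 6]
9: hit
2: fault, frames [6, 9, 2]
9: hit
6: hit
7: fault, frames [2, 9, 6, 7]
9: hit
6: hit
7: hit
9: hit
2: hit
5: fault, evict 6, frames [7, 9, 2, 5]
9: hit
2: hit
9: hit
2: hit
5: hit
Page faults: 5.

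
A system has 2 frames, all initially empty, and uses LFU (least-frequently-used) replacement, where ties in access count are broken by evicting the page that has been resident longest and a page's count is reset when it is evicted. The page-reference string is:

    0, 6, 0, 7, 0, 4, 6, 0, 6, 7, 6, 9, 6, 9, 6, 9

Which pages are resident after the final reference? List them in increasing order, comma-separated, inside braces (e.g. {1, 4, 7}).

0 -> miss, frames [0]
6 -> miss, frames [0, 6]
0 -> hit
7 -> miss, evict 6, frames [0, 7]
0 -> hit
4 -> miss, evict 7, frames [0, 4]
6 -> miss, evict 4, frames [0, 6]
0 -> hit
6 -> hit
7 -> miss, evict 6, frames [0, 7]
6 -> miss, evict 7, frames [0, 6]
9 -> miss, evict 6, frames [0, 9]
6 -> miss, evict 9, frames [0, 6]
9 -> miss, evict 6, frames [0, 9]
6 -> miss, evict 9, frames [0, 6]
9 -> miss, evict 6, frames [0, 9]

{0, 9}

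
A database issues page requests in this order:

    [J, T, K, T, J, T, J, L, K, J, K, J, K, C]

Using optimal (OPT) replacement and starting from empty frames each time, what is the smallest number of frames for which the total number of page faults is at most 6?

f=1: 14 faults
f=2: 7 faults
f=3: 5 faults
f=4: 5 faults
f=5: 5 faults
Smallest f with faults ≤ 6 is 3.

3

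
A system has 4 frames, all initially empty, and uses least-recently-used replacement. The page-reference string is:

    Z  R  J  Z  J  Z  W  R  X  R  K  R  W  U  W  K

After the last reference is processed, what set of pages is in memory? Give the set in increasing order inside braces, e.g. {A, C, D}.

{K, R, U, W}

Z -> fault, frames {Z}
R -> fault, frames {Z,R}
J -> fault, frames {Z,R,J}
Z -> hit
J -> hit
Z -> hit
W -> fault, frames {R,J,Z,W}
R -> hit
X -> fault, evict J, frames {Z,W,R,X}
R -> hit
K -> fault, evict Z, frames {W,X,R,K}
R -> hit
W -> hit
U -> fault, evict X, frames {K,R,W,U}
W -> hit
K -> hit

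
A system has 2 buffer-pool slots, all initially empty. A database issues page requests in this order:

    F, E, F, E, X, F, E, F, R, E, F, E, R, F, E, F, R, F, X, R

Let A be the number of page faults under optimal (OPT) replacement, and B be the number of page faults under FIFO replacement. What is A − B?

Under OPT: F F . . F . F . F . F . F . F . F . F . → 10 faults.
Under FIFO: F F . . F F F . F . F F F F F . F F F F → 15 faults.
A − B = 10 − 15 = -5.

-5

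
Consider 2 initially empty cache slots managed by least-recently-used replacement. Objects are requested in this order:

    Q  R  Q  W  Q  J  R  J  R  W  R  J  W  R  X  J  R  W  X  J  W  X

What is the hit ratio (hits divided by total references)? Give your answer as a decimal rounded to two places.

Q -> fault, frames {Q}
R -> fault, frames {Q,R}
Q -> hit
W -> fault, evict R, frames {Q,W}
Q -> hit
J -> fault, evict W, frames {Q,J}
R -> fault, evict Q, frames {J,R}
J -> hit
R -> hit
W -> fault, evict J, frames {R,W}
R -> hit
J -> fault, evict W, frames {R,J}
W -> fault, evict R, frames {J,W}
R -> fault, evict J, frames {W,R}
X -> fault, evict W, frames {R,X}
J -> fault, evict R, frames {X,J}
R -> fault, evict X, frames {J,R}
W -> fault, evict J, frames {R,W}
X -> fault, evict R, frames {W,X}
J -> fault, evict W, frames {X,J}
W -> fault, evict X, frames {J,W}
X -> fault, evict J, frames {W,X}
Hits: 5 of 22 references → 5/22 = 0.2273.

0.23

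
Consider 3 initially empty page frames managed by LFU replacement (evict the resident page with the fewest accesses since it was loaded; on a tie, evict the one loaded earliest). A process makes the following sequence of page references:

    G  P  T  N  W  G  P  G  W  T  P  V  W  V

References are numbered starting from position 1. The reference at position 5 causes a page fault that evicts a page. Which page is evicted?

pos 1: G: miss, frames {G}
pos 2: P: miss, frames {G,P}
pos 3: T: miss, frames {G,P,T}
pos 4: N: miss, evict G, frames {P,T,N}
pos 5: W: miss, evict P, frames {T,N,W}
At position 5, page P is evicted.

P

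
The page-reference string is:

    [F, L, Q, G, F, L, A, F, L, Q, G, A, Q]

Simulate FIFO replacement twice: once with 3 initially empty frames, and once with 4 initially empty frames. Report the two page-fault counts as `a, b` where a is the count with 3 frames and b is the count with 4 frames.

3 frames: F F F F F F F . . F F . . → 9 faults.
4 frames: F F F F . . F F F F F F . → 10 faults.
10 > 9: adding a frame increased faults — Belady's anomaly.

9, 10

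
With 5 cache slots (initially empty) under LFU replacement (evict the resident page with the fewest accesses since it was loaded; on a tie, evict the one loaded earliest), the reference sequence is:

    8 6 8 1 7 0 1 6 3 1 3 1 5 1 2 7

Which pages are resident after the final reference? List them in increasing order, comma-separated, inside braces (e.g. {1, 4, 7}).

{1, 3, 6, 7, 8}

8 → fault, frames [8]
6 → fault, frames [8, 6]
8 → hit
1 → fault, frames [8, 6, 1]
7 → fault, frames [8, 6, 1, 7]
0 → fault, frames [8, 6, 1, 7, 0]
1 → hit
6 → hit
3 → fault, evict 7, frames [8, 6, 1, 0, 3]
1 → hit
3 → hit
1 → hit
5 → fault, evict 0, frames [8, 6, 1, 3, 5]
1 → hit
2 → fault, evict 5, frames [8, 6, 1, 3, 2]
7 → fault, evict 2, frames [8, 6, 1, 3, 7]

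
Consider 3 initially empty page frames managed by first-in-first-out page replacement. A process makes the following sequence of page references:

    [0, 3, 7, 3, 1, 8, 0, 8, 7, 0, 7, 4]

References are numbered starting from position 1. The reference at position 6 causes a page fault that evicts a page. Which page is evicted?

3

pos 1: 0 → miss, frames (0)
pos 2: 3 → miss, frames (0 3)
pos 3: 7 → miss, frames (0 3 7)
pos 4: 3 → hit
pos 5: 1 → miss, evict 0, frames (3 7 1)
pos 6: 8 → miss, evict 3, frames (7 1 8)
At position 6, page 3 is evicted.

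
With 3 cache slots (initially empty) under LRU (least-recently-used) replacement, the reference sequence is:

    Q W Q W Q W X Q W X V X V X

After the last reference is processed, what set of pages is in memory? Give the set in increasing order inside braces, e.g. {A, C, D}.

Q -> fault, frames (Q)
W -> fault, frames (Q W)
Q -> hit
W -> hit
Q -> hit
W -> hit
X -> fault, frames (Q W X)
Q -> hit
W -> hit
X -> hit
V -> fault, evict Q, frames (W X V)
X -> hit
V -> hit
X -> hit

{V, W, X}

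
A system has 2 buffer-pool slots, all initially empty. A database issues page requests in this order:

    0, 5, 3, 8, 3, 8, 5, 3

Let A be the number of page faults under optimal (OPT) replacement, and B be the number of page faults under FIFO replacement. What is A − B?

Under OPT: F F F F . . F . → 5 faults.
Under FIFO: F F F F . . F F → 6 faults.
A − B = 5 − 6 = -1.

-1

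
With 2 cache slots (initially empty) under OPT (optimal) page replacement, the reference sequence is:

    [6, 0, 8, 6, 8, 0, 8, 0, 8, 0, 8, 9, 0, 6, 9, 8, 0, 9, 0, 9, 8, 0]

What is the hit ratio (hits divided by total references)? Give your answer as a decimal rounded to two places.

6 → fault, frames (6)
0 → fault, frames (6 0)
8 → fault, evict 0, frames (6 8)
6 → hit
8 → hit
0 → fault, evict 6, frames (8 0)
8 → hit
0 → hit
8 → hit
0 → hit
8 → hit
9 → fault, evict 8, frames (0 9)
0 → hit
6 → fault, evict 0, frames (9 6)
9 → hit
8 → fault, evict 6, frames (9 8)
0 → fault, evict 8, frames (9 0)
9 → hit
0 → hit
9 → hit
8 → fault, evict 9, frames (0 8)
0 → hit
Hits: 13 of 22 references → 13/22 = 0.5909.

0.59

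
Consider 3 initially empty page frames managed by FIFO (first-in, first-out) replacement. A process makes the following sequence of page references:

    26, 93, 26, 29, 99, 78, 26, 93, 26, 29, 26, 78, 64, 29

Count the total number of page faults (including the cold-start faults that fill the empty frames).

10

26 -> fault, frames {26}
93 -> fault, frames {26,93}
26 -> hit
29 -> fault, frames {26,93,29}
99 -> fault, evict 26, frames {93,29,99}
78 -> fault, evict 93, frames {29,99,78}
26 -> fault, evict 29, frames {99,78,26}
93 -> fault, evict 99, frames {78,26,93}
26 -> hit
29 -> fault, evict 78, frames {26,93,29}
26 -> hit
78 -> fault, evict 26, frames {93,29,78}
64 -> fault, evict 93, frames {29,78,64}
29 -> hit
Page faults: 10.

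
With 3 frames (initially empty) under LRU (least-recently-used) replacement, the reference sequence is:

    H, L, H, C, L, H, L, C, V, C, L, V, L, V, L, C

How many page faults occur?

4

H -> miss, frames {H}
L -> miss, frames {H,L}
H -> hit
C -> miss, frames {L,H,C}
L -> hit
H -> hit
L -> hit
C -> hit
V -> miss, evict H, frames {L,C,V}
C -> hit
L -> hit
V -> hit
L -> hit
V -> hit
L -> hit
C -> hit
Page faults: 4.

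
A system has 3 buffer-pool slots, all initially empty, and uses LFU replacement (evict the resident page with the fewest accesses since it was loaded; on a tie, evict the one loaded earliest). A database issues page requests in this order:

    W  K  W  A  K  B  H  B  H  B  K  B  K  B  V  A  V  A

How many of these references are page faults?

12

W: miss, frames {W}
K: miss, frames {W,K}
W: hit
A: miss, frames {W,K,A}
K: hit
B: miss, evict A, frames {W,K,B}
H: miss, evict B, frames {W,K,H}
B: miss, evict H, frames {W,K,B}
H: miss, evict B, frames {W,K,H}
B: miss, evict H, frames {W,K,B}
K: hit
B: hit
K: hit
B: hit
V: miss, evict W, frames {K,B,V}
A: miss, evict V, frames {K,B,A}
V: miss, evict A, frames {K,B,V}
A: miss, evict V, frames {K,B,A}
Page faults: 12.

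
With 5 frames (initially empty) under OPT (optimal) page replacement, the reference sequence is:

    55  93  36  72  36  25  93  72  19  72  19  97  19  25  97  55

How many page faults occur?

55 -> fault, frames {55}
93 -> fault, frames {55,93}
36 -> fault, frames {55,93,36}
72 -> fault, frames {55,93,36,72}
36 -> hit
25 -> fault, frames {55,93,36,72,25}
93 -> hit
72 -> hit
19 -> fault, evict 36, frames {55,93,72,25,19}
72 -> hit
19 -> hit
97 -> fault, evict 72, frames {55,93,25,19,97}
19 -> hit
25 -> hit
97 -> hit
55 -> hit
Page faults: 7.

7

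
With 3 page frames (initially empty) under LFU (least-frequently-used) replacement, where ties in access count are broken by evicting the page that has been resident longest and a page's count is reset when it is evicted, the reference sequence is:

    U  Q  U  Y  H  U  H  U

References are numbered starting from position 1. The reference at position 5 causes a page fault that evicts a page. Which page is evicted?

Q

pos 1: U -> miss, frames {U}
pos 2: Q -> miss, frames {U,Q}
pos 3: U -> hit
pos 4: Y -> miss, frames {U,Q,Y}
pos 5: H -> miss, evict Q, frames {U,Y,H}
At position 5, page Q is evicted.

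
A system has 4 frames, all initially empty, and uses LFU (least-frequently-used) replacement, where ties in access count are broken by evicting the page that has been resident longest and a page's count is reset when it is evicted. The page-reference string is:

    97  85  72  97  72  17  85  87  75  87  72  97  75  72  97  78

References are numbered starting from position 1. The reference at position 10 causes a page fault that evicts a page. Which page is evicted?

pos 1: 97 → fault, frames (97)
pos 2: 85 → fault, frames (97 85)
pos 3: 72 → fault, frames (97 85 72)
pos 4: 97 → hit
pos 5: 72 → hit
pos 6: 17 → fault, frames (97 85 72 17)
pos 7: 85 → hit
pos 8: 87 → fault, evict 17, frames (97 85 72 87)
pos 9: 75 → fault, evict 87, frames (97 85 72 75)
pos 10: 87 → fault, evict 75, frames (97 85 72 87)
At position 10, page 75 is evicted.

75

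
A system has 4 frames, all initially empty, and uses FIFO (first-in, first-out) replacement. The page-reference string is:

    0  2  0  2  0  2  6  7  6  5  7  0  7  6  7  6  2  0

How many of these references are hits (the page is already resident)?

11

0 -> miss, frames (0)
2 -> miss, frames (0 2)
0 -> hit
2 -> hit
0 -> hit
2 -> hit
6 -> miss, frames (0 2 6)
7 -> miss, frames (0 2 6 7)
6 -> hit
5 -> miss, evict 0, frames (2 6 7 5)
7 -> hit
0 -> miss, evict 2, frames (6 7 5 0)
7 -> hit
6 -> hit
7 -> hit
6 -> hit
2 -> miss, evict 6, frames (7 5 0 2)
0 -> hit
Hits: 11.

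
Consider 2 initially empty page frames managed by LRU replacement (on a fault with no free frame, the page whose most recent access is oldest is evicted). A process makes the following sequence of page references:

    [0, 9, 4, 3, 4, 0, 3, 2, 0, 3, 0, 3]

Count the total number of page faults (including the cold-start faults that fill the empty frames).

0: fault, frames {0}
9: fault, frames {0,9}
4: fault, evict 0, frames {9,4}
3: fault, evict 9, frames {4,3}
4: hit
0: fault, evict 3, frames {4,0}
3: fault, evict 4, frames {0,3}
2: fault, evict 0, frames {3,2}
0: fault, evict 3, frames {2,0}
3: fault, evict 2, frames {0,3}
0: hit
3: hit
Page faults: 9.

9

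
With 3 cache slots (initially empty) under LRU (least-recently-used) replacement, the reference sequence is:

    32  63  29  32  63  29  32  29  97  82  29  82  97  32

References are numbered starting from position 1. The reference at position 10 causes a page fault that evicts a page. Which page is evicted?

32

pos 1: 32 -> fault, frames (32)
pos 2: 63 -> fault, frames (32 63)
pos 3: 29 -> fault, frames (32 63 29)
pos 4: 32 -> hit
pos 5: 63 -> hit
pos 6: 29 -> hit
pos 7: 32 -> hit
pos 8: 29 -> hit
pos 9: 97 -> fault, evict 63, frames (32 29 97)
pos 10: 82 -> fault, evict 32, frames (29 97 82)
At position 10, page 32 is evicted.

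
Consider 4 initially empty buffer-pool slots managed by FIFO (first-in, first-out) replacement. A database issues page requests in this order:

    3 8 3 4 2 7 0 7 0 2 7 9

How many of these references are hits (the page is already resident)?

3 -> miss, frames [3]
8 -> miss, frames [3, 8]
3 -> hit
4 -> miss, frames [3, 8, 4]
2 -> miss, frames [3, 8, 4, 2]
7 -> miss, evict 3, frames [8, 4, 2, 7]
0 -> miss, evict 8, frames [4, 2, 7, 0]
7 -> hit
0 -> hit
2 -> hit
7 -> hit
9 -> miss, evict 4, frames [2, 7, 0, 9]
Hits: 5.

5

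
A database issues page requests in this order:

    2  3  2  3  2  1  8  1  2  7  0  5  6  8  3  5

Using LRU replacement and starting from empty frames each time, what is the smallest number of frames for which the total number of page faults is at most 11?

3

f=1: 16 faults
f=2: 12 faults
f=3: 11 faults
f=4: 10 faults
f=5: 10 faults
f=6: 10 faults
f=7: 9 faults
f=8: 8 faults
Smallest f with faults ≤ 11 is 3.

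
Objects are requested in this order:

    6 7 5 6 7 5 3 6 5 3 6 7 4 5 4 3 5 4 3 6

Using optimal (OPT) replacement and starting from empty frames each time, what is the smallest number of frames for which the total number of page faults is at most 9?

3

f=1: 20 faults
f=2: 13 faults
f=3: 7 faults
f=4: 5 faults
f=5: 5 faults
Smallest f with faults ≤ 9 is 3.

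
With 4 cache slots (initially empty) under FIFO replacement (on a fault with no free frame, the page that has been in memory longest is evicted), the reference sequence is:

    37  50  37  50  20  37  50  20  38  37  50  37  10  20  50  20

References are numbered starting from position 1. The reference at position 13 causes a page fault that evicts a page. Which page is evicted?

37

pos 1: 37 → miss, frames (37)
pos 2: 50 → miss, frames (37 50)
pos 3: 37 → hit
pos 4: 50 → hit
pos 5: 20 → miss, frames (37 50 20)
pos 6: 37 → hit
pos 7: 50 → hit
pos 8: 20 → hit
pos 9: 38 → miss, frames (37 50 20 38)
pos 10: 37 → hit
pos 11: 50 → hit
pos 12: 37 → hit
pos 13: 10 → miss, evict 37, frames (50 20 38 10)
At position 13, page 37 is evicted.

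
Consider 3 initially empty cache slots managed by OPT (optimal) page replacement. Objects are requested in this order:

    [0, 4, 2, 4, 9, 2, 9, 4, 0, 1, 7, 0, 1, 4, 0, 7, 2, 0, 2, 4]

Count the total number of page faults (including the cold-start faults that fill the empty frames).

9

0: miss, frames [0]
4: miss, frames [0, 4]
2: miss, frames [0, 4, 2]
4: hit
9: miss, evict 0, frames [4, 2, 9]
2: hit
9: hit
4: hit
0: miss, evict 9, frames [4, 2, 0]
1: miss, evict 2, frames [4, 0, 1]
7: miss, evict 4, frames [0, 1, 7]
0: hit
1: hit
4: miss, evict 1, frames [0, 7, 4]
0: hit
7: hit
2: miss, evict 7, frames [0, 4, 2]
0: hit
2: hit
4: hit
Page faults: 9.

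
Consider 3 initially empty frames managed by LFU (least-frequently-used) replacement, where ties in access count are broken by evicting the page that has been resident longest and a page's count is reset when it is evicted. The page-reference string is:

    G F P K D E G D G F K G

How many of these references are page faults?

G: miss, frames (G)
F: miss, frames (G F)
P: miss, frames (G F P)
K: miss, evict G, frames (F P K)
D: miss, evict F, frames (P K D)
E: miss, evict P, frames (K D E)
G: miss, evict K, frames (D E G)
D: hit
G: hit
F: miss, evict E, frames (D G F)
K: miss, evict F, frames (D G K)
G: hit
Page faults: 9.

9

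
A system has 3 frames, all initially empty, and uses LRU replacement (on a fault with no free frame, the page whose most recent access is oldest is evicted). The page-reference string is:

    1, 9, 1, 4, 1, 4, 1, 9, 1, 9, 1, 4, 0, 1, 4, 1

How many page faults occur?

4

1: miss, frames {1}
9: miss, frames {1,9}
1: hit
4: miss, frames {9,1,4}
1: hit
4: hit
1: hit
9: hit
1: hit
9: hit
1: hit
4: hit
0: miss, evict 9, frames {1,4,0}
1: hit
4: hit
1: hit
Page faults: 4.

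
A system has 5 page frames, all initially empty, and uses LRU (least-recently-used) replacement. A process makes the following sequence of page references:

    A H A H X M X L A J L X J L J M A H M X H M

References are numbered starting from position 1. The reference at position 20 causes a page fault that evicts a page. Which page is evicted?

L

pos 1: A -> fault, frames [A]
pos 2: H -> fault, frames [A, H]
pos 3: A -> hit
pos 4: H -> hit
pos 5: X -> fault, frames [A, H, X]
pos 6: M -> fault, frames [A, H, X, M]
pos 7: X -> hit
pos 8: L -> fault, frames [A, H, M, X, L]
pos 9: A -> hit
pos 10: J -> fault, evict H, frames [M, X, L, A, J]
pos 11: L -> hit
pos 12: X -> hit
pos 13: J -> hit
pos 14: L -> hit
pos 15: J -> hit
pos 16: M -> hit
pos 17: A -> hit
pos 18: H -> fault, evict X, frames [L, J, M, A, H]
pos 19: M -> hit
pos 20: X -> fault, evict L, frames [J, A, H, M, X]
At position 20, page L is evicted.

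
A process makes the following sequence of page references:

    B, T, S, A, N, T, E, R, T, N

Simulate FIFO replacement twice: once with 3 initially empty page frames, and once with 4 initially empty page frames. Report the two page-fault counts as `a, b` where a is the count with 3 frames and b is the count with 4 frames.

9, 8

3 frames: F F F F F F F F . F → 9 faults.
4 frames: F F F F F . F F F . → 8 faults.
8 < 9: adding a frame reduced faults, as is typical.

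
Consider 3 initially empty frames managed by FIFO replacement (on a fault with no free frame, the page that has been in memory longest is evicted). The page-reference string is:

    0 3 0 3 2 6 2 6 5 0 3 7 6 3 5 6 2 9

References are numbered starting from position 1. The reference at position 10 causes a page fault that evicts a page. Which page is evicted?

pos 1: 0 → fault, frames [0]
pos 2: 3 → fault, frames [0, 3]
pos 3: 0 → hit
pos 4: 3 → hit
pos 5: 2 → fault, frames [0, 3, 2]
pos 6: 6 → fault, evict 0, frames [3, 2, 6]
pos 7: 2 → hit
pos 8: 6 → hit
pos 9: 5 → fault, evict 3, frames [2, 6, 5]
pos 10: 0 → fault, evict 2, frames [6, 5, 0]
At position 10, page 2 is evicted.

2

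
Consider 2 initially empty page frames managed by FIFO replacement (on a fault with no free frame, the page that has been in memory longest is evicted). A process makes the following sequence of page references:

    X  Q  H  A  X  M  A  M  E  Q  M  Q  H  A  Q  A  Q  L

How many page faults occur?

14

X -> miss, frames [X]
Q -> miss, frames [X, Q]
H -> miss, evict X, frames [Q, H]
A -> miss, evict Q, frames [H, A]
X -> miss, evict H, frames [A, X]
M -> miss, evict A, frames [X, M]
A -> miss, evict X, frames [M, A]
M -> hit
E -> miss, evict M, frames [A, E]
Q -> miss, evict A, frames [E, Q]
M -> miss, evict E, frames [Q, M]
Q -> hit
H -> miss, evict Q, frames [M, H]
A -> miss, evict M, frames [H, A]
Q -> miss, evict H, frames [A, Q]
A -> hit
Q -> hit
L -> miss, evict A, frames [Q, L]
Page faults: 14.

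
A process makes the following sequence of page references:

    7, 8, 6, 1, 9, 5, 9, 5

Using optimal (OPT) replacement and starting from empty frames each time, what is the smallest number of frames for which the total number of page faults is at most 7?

f=1: 8 faults
f=2: 6 faults
f=3: 6 faults
f=4: 6 faults
f=5: 6 faults
f=6: 6 faults
Smallest f with faults ≤ 7 is 2.

2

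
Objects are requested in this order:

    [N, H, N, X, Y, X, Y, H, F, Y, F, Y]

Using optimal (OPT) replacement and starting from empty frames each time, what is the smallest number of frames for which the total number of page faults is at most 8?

f=1: 12 faults
f=2: 6 faults
f=3: 5 faults
f=4: 5 faults
f=5: 5 faults
Smallest f with faults ≤ 8 is 2.

2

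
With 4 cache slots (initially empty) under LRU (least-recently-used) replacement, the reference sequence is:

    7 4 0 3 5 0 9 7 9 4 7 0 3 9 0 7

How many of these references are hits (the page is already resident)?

6

7 → fault, frames {7}
4 → fault, frames {7,4}
0 → fault, frames {7,4,0}
3 → fault, frames {7,4,0,3}
5 → fault, evict 7, frames {4,0,3,5}
0 → hit
9 → fault, evict 4, frames {3,5,0,9}
7 → fault, evict 3, frames {5,0,9,7}
9 → hit
4 → fault, evict 5, frames {0,7,9,4}
7 → hit
0 → hit
3 → fault, evict 9, frames {4,7,0,3}
9 → fault, evict 4, frames {7,0,3,9}
0 → hit
7 → hit
Hits: 6.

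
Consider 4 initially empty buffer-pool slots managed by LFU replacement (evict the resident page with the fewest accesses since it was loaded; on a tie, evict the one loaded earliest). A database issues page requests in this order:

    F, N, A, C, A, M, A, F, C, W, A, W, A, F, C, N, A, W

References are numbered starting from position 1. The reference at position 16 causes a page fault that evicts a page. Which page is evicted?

pos 1: F -> fault, frames {F}
pos 2: N -> fault, frames {F,N}
pos 3: A -> fault, frames {F,N,A}
pos 4: C -> fault, frames {F,N,A,C}
pos 5: A -> hit
pos 6: M -> fault, evict F, frames {N,A,C,M}
pos 7: A -> hit
pos 8: F -> fault, evict N, frames {A,C,M,F}
pos 9: C -> hit
pos 10: W -> fault, evict M, frames {A,C,F,W}
pos 11: A -> hit
pos 12: W -> hit
pos 13: A -> hit
pos 14: F -> hit
pos 15: C -> hit
pos 16: N -> fault, evict F, frames {A,C,W,N}
At position 16, page F is evicted.

F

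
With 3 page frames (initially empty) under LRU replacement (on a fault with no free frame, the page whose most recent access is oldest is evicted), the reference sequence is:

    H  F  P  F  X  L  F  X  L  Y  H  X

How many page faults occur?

H: fault, frames (H)
F: fault, frames (H F)
P: fault, frames (H F P)
F: hit
X: fault, evict H, frames (P F X)
L: fault, evict P, frames (F X L)
F: hit
X: hit
L: hit
Y: fault, evict F, frames (X L Y)
H: fault, evict X, frames (L Y H)
X: fault, evict L, frames (Y H X)
Page faults: 8.

8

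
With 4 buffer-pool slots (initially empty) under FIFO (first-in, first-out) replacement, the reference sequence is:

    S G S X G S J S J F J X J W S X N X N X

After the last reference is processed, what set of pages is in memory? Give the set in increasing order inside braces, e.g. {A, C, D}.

{N, S, W, X}

S -> miss, frames {S}
G -> miss, frames {S,G}
S -> hit
X -> miss, frames {S,G,X}
G -> hit
S -> hit
J -> miss, frames {S,G,X,J}
S -> hit
J -> hit
F -> miss, evict S, frames {G,X,J,F}
J -> hit
X -> hit
J -> hit
W -> miss, evict G, frames {X,J,F,W}
S -> miss, evict X, frames {J,F,W,S}
X -> miss, evict J, frames {F,W,S,X}
N -> miss, evict F, frames {W,S,X,N}
X -> hit
N -> hit
X -> hit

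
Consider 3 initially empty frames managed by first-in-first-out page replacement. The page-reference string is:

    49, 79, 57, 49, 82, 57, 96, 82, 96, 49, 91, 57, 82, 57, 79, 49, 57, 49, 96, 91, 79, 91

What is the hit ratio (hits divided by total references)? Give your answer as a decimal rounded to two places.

49: fault, frames {49}
79: fault, frames {49,79}
57: fault, frames {49,79,57}
49: hit
82: fault, evict 49, frames {79,57,82}
57: hit
96: fault, evict 79, frames {57,82,96}
82: hit
96: hit
49: fault, evict 57, frames {82,96,49}
91: fault, evict 82, frames {96,49,91}
57: fault, evict 96, frames {49,91,57}
82: fault, evict 49, frames {91,57,82}
57: hit
79: fault, evict 91, frames {57,82,79}
49: fault, evict 57, frames {82,79,49}
57: fault, evict 82, frames {79,49,57}
49: hit
96: fault, evict 79, frames {49,57,96}
91: fault, evict 49, frames {57,96,91}
79: fault, evict 57, frames {96,91,79}
91: hit
Hits: 7 of 22 references → 7/22 = 0.3182.

0.32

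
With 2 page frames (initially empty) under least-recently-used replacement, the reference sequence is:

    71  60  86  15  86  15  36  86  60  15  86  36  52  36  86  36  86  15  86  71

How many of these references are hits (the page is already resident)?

71 -> fault, frames {71}
60 -> fault, frames {71,60}
86 -> fault, evict 71, frames {60,86}
15 -> fault, evict 60, frames {86,15}
86 -> hit
15 -> hit
36 -> fault, evict 86, frames {15,36}
86 -> fault, evict 15, frames {36,86}
60 -> fault, evict 36, frames {86,60}
15 -> fault, evict 86, frames {60,15}
86 -> fault, evict 60, frames {15,86}
36 -> fault, evict 15, frames {86,36}
52 -> fault, evict 86, frames {36,52}
36 -> hit
86 -> fault, evict 52, frames {36,86}
36 -> hit
86 -> hit
15 -> fault, evict 36, frames {86,15}
86 -> hit
71 -> fault, evict 15, frames {86,71}
Hits: 6.

6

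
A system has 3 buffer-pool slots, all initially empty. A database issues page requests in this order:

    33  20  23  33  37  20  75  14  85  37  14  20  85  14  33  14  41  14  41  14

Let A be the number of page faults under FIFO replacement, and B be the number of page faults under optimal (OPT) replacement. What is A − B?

Under FIFO: F F F . F . F F F F . F . F F . F . . . → 12 faults.
Under OPT: F F F . F . F F F . . F . . F . F . . . → 10 faults.
A − B = 12 − 10 = 2.

2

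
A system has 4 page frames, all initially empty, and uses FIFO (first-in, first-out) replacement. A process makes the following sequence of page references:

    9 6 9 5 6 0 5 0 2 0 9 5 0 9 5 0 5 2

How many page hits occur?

9: miss, frames {9}
6: miss, frames {9,6}
9: hit
5: miss, frames {9,6,5}
6: hit
0: miss, frames {9,6,5,0}
5: hit
0: hit
2: miss, evict 9, frames {6,5,0,2}
0: hit
9: miss, evict 6, frames {5,0,2,9}
5: hit
0: hit
9: hit
5: hit
0: hit
5: hit
2: hit
Hits: 12.

12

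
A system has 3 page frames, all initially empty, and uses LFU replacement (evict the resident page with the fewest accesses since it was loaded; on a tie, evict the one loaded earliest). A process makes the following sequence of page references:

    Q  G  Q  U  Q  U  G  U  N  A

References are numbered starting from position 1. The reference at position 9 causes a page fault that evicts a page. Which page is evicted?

pos 1: Q: miss, frames (Q)
pos 2: G: miss, frames (Q G)
pos 3: Q: hit
pos 4: U: miss, frames (Q G U)
pos 5: Q: hit
pos 6: U: hit
pos 7: G: hit
pos 8: U: hit
pos 9: N: miss, evict G, frames (Q U N)
At position 9, page G is evicted.

G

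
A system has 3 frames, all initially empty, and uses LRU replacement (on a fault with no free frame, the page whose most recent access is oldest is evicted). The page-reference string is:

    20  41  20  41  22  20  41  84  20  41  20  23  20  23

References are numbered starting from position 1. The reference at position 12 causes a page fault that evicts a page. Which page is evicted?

84

pos 1: 20 -> miss, frames [20]
pos 2: 41 -> miss, frames [20, 41]
pos 3: 20 -> hit
pos 4: 41 -> hit
pos 5: 22 -> miss, frames [20, 41, 22]
pos 6: 20 -> hit
pos 7: 41 -> hit
pos 8: 84 -> miss, evict 22, frames [20, 41, 84]
pos 9: 20 -> hit
pos 10: 41 -> hit
pos 11: 20 -> hit
pos 12: 23 -> miss, evict 84, frames [41, 20, 23]
At position 12, page 84 is evicted.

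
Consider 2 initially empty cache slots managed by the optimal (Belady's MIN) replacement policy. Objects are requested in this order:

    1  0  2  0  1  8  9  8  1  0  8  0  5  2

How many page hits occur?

1 -> fault, frames {1}
0 -> fault, frames {1,0}
2 -> fault, evict 1, frames {0,2}
0 -> hit
1 -> fault, evict 2, frames {0,1}
8 -> fault, evict 0, frames {1,8}
9 -> fault, evict 1, frames {8,9}
8 -> hit
1 -> fault, evict 9, frames {8,1}
0 -> fault, evict 1, frames {8,0}
8 -> hit
0 -> hit
5 -> fault, evict 0, frames {8,5}
2 -> fault, evict 5, frames {8,2}
Hits: 4.

4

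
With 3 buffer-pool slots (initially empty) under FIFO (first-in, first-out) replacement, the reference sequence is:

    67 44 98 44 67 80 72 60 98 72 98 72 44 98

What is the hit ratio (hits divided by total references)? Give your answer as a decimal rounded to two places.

67 → miss, frames (67)
44 → miss, frames (67 44)
98 → miss, frames (67 44 98)
44 → hit
67 → hit
80 → miss, evict 67, frames (44 98 80)
72 → miss, evict 44, frames (98 80 72)
60 → miss, evict 98, frames (80 72 60)
98 → miss, evict 80, frames (72 60 98)
72 → hit
98 → hit
72 → hit
44 → miss, evict 72, frames (60 98 44)
98 → hit
Hits: 6 of 14 references → 6/14 = 0.4286.

0.43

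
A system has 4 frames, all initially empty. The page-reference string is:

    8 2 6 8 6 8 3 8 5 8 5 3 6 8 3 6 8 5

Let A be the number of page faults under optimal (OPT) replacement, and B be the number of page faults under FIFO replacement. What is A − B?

Under OPT: F F F . . . F . F . . . . . . . . . → 5 faults.
Under FIFO: F F F . . . F . F F . . . . . . . . → 6 faults.
A − B = 5 − 6 = -1.

-1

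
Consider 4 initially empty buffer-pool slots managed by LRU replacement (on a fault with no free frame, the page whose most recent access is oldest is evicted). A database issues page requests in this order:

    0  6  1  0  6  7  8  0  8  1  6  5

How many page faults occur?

0 → fault, frames (0)
6 → fault, frames (0 6)
1 → fault, frames (0 6 1)
0 → hit
6 → hit
7 → fault, frames (1 0 6 7)
8 → fault, evict 1, frames (0 6 7 8)
0 → hit
8 → hit
1 → fault, evict 6, frames (7 0 8 1)
6 → fault, evict 7, frames (0 8 1 6)
5 → fault, evict 0, frames (8 1 6 5)
Page faults: 8.

8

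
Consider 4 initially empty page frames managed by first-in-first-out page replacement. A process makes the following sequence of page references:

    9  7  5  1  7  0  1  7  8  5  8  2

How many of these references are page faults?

9 -> miss, frames (9)
7 -> miss, frames (9 7)
5 -> miss, frames (9 7 5)
1 -> miss, frames (9 7 5 1)
7 -> hit
0 -> miss, evict 9, frames (7 5 1 0)
1 -> hit
7 -> hit
8 -> miss, evict 7, frames (5 1 0 8)
5 -> hit
8 -> hit
2 -> miss, evict 5, frames (1 0 8 2)
Page faults: 7.

7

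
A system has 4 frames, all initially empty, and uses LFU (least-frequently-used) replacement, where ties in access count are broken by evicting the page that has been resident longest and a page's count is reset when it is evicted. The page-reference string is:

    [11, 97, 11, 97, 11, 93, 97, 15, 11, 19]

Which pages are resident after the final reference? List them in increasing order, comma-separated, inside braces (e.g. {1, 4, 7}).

11 → miss, frames {11}
97 → miss, frames {11,97}
11 → hit
97 → hit
11 → hit
93 → miss, frames {11,97,93}
97 → hit
15 → miss, frames {11,97,93,15}
11 → hit
19 → miss, evict 93, frames {11,97,15,19}

{11, 15, 19, 97}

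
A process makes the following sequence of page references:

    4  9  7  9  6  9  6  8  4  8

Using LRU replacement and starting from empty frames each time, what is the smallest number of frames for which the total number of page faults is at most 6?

2

f=1: 10 faults
f=2: 6 faults
f=3: 6 faults
f=4: 6 faults
f=5: 5 faults
Smallest f with faults ≤ 6 is 2.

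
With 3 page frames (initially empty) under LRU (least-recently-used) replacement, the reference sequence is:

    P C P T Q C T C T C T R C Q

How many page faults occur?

P -> fault, frames {P}
C -> fault, frames {P,C}
P -> hit
T -> fault, frames {C,P,T}
Q -> fault, evict C, frames {P,T,Q}
C -> fault, evict P, frames {T,Q,C}
T -> hit
C -> hit
T -> hit
C -> hit
T -> hit
R -> fault, evict Q, frames {C,T,R}
C -> hit
Q -> fault, evict T, frames {R,C,Q}
Page faults: 7.

7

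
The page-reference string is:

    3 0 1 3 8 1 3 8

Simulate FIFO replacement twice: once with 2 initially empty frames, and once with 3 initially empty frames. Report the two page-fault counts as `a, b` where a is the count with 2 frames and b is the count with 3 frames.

2 frames: F F F F F F F F → 8 faults.
3 frames: F F F . F . F . → 5 faults.
5 < 8: adding a frame reduced faults, as is typical.

8, 5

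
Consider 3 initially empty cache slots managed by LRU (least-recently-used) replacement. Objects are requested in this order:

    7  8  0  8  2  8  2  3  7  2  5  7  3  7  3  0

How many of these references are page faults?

7 → fault, frames {7}
8 → fault, frames {7,8}
0 → fault, frames {7,8,0}
8 → hit
2 → fault, evict 7, frames {0,8,2}
8 → hit
2 → hit
3 → fault, evict 0, frames {8,2,3}
7 → fault, evict 8, frames {2,3,7}
2 → hit
5 → fault, evict 3, frames {7,2,5}
7 → hit
3 → fault, evict 2, frames {5,7,3}
7 → hit
3 → hit
0 → fault, evict 5, frames {7,3,0}
Page faults: 9.

9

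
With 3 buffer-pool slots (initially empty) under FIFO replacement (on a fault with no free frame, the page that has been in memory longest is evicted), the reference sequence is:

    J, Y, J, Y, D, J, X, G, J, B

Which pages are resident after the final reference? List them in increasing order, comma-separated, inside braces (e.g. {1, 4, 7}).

J: fault, frames {J}
Y: fault, frames {J,Y}
J: hit
Y: hit
D: fault, frames {J,Y,D}
J: hit
X: fault, evict J, frames {Y,D,X}
G: fault, evict Y, frames {D,X,G}
J: fault, evict D, frames {X,G,J}
B: fault, evict X, frames {G,J,B}

{B, G, J}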